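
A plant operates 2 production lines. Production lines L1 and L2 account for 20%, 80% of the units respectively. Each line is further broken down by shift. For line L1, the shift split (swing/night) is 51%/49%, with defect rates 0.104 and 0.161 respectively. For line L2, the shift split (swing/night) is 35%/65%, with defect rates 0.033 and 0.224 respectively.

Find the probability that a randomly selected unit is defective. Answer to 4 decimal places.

P(D|L1) = 0.51·0.104 + 0.49·0.161 = 0.05304 + 0.07889 = 0.13193
P(D|L2) = 0.35·0.033 + 0.65·0.224 = 0.01155 + 0.1456 = 0.15715
By total probability over the outer partition,
P(D) = 0.2·0.13193 + 0.8·0.15715
      = 0.026386 + 0.12572 = 0.152106

P(D) ≈ 0.1521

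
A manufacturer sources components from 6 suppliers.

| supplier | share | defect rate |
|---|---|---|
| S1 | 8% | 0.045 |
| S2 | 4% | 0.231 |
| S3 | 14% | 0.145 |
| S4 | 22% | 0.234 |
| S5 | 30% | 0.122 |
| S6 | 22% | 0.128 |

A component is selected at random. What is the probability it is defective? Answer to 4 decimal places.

Using total probability over the partition,
P(D) = P(D|S1)·P(S1) + P(D|S2)·P(S2) + P(D|S3)·P(S3) + P(D|S4)·P(S4) + P(D|S5)·P(S5) + P(D|S6)·P(S6)
      = 0.045·0.08 + 0.231·0.04 + 0.145·0.14 + 0.234·0.22 + 0.122·0.3 + 0.128·0.22
      = 0.0036 + 0.00924 + 0.0203 + 0.05148 + 0.0366 + 0.02816 = 0.14938

P(D) ≈ 0.1494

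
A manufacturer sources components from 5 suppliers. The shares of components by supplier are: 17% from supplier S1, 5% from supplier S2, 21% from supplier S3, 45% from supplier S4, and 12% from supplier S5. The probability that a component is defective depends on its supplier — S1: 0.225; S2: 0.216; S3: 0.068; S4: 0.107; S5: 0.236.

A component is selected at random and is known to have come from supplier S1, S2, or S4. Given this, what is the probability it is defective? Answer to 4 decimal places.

P(D|S) ≈ 0.1451

Let S = {S1, S2, S4}.
P(S) = 0.17 + 0.05 + 0.45 = 0.67.
P(D ∩ S) = 0.225·0.17 + 0.216·0.05 + 0.107·0.45 = 0.03825 + 0.0108 + 0.04815 = 0.0972.
P(D | S) = 0.0972 / 0.67 = 0.145075…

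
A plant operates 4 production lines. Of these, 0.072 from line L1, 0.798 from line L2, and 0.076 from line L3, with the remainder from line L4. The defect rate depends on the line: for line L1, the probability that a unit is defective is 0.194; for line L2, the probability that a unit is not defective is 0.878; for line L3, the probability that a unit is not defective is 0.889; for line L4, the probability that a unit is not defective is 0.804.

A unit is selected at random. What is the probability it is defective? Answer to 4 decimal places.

P(L4) = 1 − (0.072 + 0.798 + 0.076) = 0.054.
P(D|L2) = 1 − 0.878 = 0.122.
P(D|L3) = 1 − 0.889 = 0.111.
P(D|L4) = 1 − 0.804 = 0.196.
P(D) = P(D|L1)·P(L1) + P(D|L2)·P(L2) + P(D|L3)·P(L3) + P(D|L4)·P(L4)
      = 0.194·0.072 + 0.122·0.798 + 0.111·0.076 + 0.196·0.054
      = 0.013968 + 0.097356 + 0.008436 + 0.010584 = 0.130344

P(D) ≈ 0.1303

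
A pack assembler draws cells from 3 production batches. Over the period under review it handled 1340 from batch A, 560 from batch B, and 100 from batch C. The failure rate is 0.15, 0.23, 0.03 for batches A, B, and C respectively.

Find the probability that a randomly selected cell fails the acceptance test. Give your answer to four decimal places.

Total: 1340 + 560 + 100 = 2000.
P(A) = 1340/2000 = 0.67. P(B) = 560/2000 = 0.28. P(C) = 100/2000 = 0.05.
P(F) = P(F|A)·P(A) + P(F|B)·P(B) + P(F|C)·P(C)
      = 0.15·0.67 + 0.23·0.28 + 0.03·0.05
      = 0.1005 + 0.0644 + 0.0015 = 0.1664

0.1664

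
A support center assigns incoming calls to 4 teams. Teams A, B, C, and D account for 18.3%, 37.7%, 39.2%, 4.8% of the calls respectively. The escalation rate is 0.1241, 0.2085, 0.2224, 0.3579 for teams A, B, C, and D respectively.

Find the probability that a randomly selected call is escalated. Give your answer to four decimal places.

0.2057

P(E) = P(E|A)·P(A) + P(E|B)·P(B) + P(E|C)·P(C) + P(E|D)·P(D)
      = 0.1241·0.183 + 0.2085·0.377 + 0.2224·0.392 + 0.3579·0.048
      = 0.0227103 + 0.0786045 + 0.0871808 + 0.0171792 = 0.2056748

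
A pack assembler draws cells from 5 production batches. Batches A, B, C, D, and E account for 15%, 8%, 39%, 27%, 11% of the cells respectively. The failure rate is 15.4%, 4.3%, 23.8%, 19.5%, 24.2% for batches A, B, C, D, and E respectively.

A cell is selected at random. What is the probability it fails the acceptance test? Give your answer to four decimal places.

0.1986

P(F) = P(F|A)·P(A) + P(F|B)·P(B) + P(F|C)·P(C) + P(F|D)·P(D) + P(F|E)·P(E)
      = 0.154·0.15 + 0.043·0.08 + 0.238·0.39 + 0.195·0.27 + 0.242·0.11
      = 0.0231 + 0.00344 + 0.09282 + 0.05265 + 0.02662 = 0.19863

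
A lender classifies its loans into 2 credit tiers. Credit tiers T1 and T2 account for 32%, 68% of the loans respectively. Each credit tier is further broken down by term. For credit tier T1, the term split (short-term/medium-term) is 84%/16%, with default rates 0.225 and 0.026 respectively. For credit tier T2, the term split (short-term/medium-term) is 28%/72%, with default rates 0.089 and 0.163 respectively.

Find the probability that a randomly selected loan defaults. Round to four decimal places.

P(D) ≈ 0.1586

P(D|T1) = 0.84·0.225 + 0.16·0.026 = 0.189 + 0.00416 = 0.19316
P(D|T2) = 0.28·0.089 + 0.72·0.163 = 0.02492 + 0.11736 = 0.14228
Then overall,
P(D) = 0.32·0.19316 + 0.68·0.14228
      = 0.0618112 + 0.0967504 = 0.1585616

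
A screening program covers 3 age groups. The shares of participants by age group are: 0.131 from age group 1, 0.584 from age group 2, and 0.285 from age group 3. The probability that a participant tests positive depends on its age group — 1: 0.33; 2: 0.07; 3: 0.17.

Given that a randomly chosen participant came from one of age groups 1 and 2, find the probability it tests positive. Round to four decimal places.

Let S = {1, 2}.
P(S) = 0.131 + 0.584 = 0.715.
P(T ∩ S) = 0.33·0.131 + 0.07·0.584 = 0.04323 + 0.04088 = 0.08411.
P(T | S) = 0.08411 / 0.715 = 0.117636…

0.1176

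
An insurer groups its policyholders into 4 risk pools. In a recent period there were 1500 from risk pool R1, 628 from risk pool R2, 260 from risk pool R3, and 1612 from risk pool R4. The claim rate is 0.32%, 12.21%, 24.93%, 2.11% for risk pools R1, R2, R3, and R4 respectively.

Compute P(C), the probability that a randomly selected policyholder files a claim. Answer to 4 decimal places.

P(C) ≈ 0.0451

Total: 1500 + 628 + 260 + 1612 = 4000.
P(R1) = 1500/4000 = 0.375. P(R2) = 628/4000 = 0.157. P(R3) = 260/4000 = 0.065. P(R4) = 1612/4000 = 0.403.
P(C) = P(C|R1)·P(R1) + P(C|R2)·P(R2) + P(C|R3)·P(R3) + P(C|R4)·P(R4)
      = 0.0032·0.375 + 0.1221·0.157 + 0.2493·0.065 + 0.0211·0.403
      = 0.0012 + 0.0191697 + 0.0162045 + 0.0085033 = 0.0450775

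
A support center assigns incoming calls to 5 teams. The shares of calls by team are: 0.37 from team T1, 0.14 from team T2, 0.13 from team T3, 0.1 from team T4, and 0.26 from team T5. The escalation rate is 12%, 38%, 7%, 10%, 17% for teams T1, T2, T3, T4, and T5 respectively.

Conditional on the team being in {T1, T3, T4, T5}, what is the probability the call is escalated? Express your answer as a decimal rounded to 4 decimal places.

0.1252

Let S = {T1, T3, T4, T5}.
P(S) = 0.37 + 0.13 + 0.1 + 0.26 = 0.86.
P(E ∩ S) = 0.12·0.37 + 0.07·0.13 + 0.1·0.1 + 0.17·0.26 = 0.0444 + 0.0091 + 0.01 + 0.0442 = 0.1077.
P(E | S) = 0.1077 / 0.86 = 0.125233…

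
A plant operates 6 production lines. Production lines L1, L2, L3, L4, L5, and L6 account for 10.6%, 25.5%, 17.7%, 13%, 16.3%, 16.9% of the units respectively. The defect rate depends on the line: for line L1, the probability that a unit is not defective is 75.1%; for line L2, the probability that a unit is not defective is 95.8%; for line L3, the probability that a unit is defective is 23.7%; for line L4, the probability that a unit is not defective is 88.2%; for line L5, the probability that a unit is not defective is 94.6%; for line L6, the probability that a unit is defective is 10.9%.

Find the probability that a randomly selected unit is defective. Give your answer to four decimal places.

P(D|L1) = 1 − 0.751 = 0.249.
P(D|L2) = 1 − 0.958 = 0.042.
P(D|L4) = 1 − 0.882 = 0.118.
P(D|L5) = 1 − 0.946 = 0.054.
Summing over the partition,
P(D) = P(D|L1)·P(L1) + P(D|L2)·P(L2) + P(D|L3)·P(L3) + P(D|L4)·P(L4) + P(D|L5)·P(L5) + P(D|L6)·P(L6)
      = 0.249·0.106 + 0.042·0.255 + 0.237·0.177 + 0.118·0.13 + 0.054·0.163 + 0.109·0.169
      = 0.026394 + 0.01071 + 0.041949 + 0.01534 + 0.008802 + 0.018421 = 0.121616

0.1216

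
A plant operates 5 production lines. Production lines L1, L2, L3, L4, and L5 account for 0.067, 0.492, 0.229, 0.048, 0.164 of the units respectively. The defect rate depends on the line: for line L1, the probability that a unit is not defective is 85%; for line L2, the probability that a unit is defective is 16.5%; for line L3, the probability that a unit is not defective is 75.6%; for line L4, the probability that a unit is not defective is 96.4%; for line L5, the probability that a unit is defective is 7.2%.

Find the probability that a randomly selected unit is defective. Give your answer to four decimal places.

0.1606

P(D|L1) = 1 − 0.85 = 0.15.
P(D|L3) = 1 − 0.756 = 0.244.
P(D|L4) = 1 − 0.964 = 0.036.
By the law of total probability,
P(D) = P(D|L1)·P(L1) + P(D|L2)·P(L2) + P(D|L3)·P(L3) + P(D|L4)·P(L4) + P(D|L5)·P(L5)
      = 0.15·0.067 + 0.165·0.492 + 0.244·0.229 + 0.036·0.048 + 0.072·0.164
      = 0.01005 + 0.08118 + 0.055876 + 0.001728 + 0.011808 = 0.160642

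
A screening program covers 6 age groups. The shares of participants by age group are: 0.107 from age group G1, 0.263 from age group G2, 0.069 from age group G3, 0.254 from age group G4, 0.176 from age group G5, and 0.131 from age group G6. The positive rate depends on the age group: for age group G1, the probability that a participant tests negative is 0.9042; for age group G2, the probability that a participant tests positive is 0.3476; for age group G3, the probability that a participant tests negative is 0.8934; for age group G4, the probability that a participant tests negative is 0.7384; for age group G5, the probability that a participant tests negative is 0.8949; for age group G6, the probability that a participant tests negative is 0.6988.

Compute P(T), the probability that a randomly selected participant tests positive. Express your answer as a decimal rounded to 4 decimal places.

P(T|G1) = 1 − 0.9042 = 0.0958.
P(T|G3) = 1 − 0.8934 = 0.1066.
P(T|G4) = 1 − 0.7384 = 0.2616.
P(T|G5) = 1 − 0.8949 = 0.1051.
P(T|G6) = 1 − 0.6988 = 0.3012.
P(T) = P(T|G1)·P(G1) + P(T|G2)·P(G2) + P(T|G3)·P(G3) + P(T|G4)·P(G4) + P(T|G5)·P(G5) + P(T|G6)·P(G6)
      = 0.0958·0.107 + 0.3476·0.263 + 0.1066·0.069 + 0.2616·0.254 + 0.1051·0.176 + 0.3012·0.131
      = 0.0102506 + 0.0914188 + 0.0073554 + 0.0664464 + 0.0184976 + 0.0394572 = 0.233426

0.2334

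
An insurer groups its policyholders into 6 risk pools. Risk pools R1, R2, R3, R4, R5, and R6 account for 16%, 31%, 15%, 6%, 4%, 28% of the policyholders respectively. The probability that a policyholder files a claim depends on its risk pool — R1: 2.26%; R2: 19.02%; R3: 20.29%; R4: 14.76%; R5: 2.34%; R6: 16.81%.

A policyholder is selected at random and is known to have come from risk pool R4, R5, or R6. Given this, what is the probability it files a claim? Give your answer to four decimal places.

0.1496

Let S = {R4, R5, R6}.
P(S) = 0.06 + 0.04 + 0.28 = 0.38.
P(C ∩ S) = 0.1476·0.06 + 0.0234·0.04 + 0.1681·0.28 = 0.008856 + 0.000936 + 0.047068 = 0.05686.
P(C | S) = 0.05686 / 0.38 = 0.149632…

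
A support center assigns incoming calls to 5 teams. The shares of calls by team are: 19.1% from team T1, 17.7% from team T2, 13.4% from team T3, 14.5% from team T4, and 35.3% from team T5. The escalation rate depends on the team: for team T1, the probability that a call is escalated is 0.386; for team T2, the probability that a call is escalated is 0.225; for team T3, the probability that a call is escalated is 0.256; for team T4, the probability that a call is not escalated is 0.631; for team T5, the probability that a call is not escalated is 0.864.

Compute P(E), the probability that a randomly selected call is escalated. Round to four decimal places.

P(E|T4) = 1 − 0.631 = 0.369.
P(E|T5) = 1 − 0.864 = 0.136.
P(E) = P(E|T1)·P(T1) + P(E|T2)·P(T2) + P(E|T3)·P(T3) + P(E|T4)·P(T4) + P(E|T5)·P(T5)
      = 0.386·0.191 + 0.225·0.177 + 0.256·0.134 + 0.369·0.145 + 0.136·0.353
      = 0.073726 + 0.039825 + 0.034304 + 0.053505 + 0.048008 = 0.249368

P(E) ≈ 0.2494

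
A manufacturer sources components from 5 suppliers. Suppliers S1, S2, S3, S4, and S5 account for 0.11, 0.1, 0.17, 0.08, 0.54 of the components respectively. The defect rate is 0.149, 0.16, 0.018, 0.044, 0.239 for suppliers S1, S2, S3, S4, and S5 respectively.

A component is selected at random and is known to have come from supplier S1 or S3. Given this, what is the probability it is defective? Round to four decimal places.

Let S = {S1, S3}.
P(S) = 0.11 + 0.17 = 0.28.
P(D ∩ S) = 0.149·0.11 + 0.018·0.17 = 0.01639 + 0.00306 = 0.01945.
P(D | S) = 0.01945 / 0.28 = 0.069464…

0.0695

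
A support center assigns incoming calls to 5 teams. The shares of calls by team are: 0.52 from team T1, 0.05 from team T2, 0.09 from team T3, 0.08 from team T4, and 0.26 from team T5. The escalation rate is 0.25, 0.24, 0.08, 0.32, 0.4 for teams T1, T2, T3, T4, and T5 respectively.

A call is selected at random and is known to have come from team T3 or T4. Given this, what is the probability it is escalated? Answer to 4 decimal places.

Let S = {T3, T4}.
P(S) = 0.09 + 0.08 = 0.17.
P(E ∩ S) = 0.08·0.09 + 0.32·0.08 = 0.0072 + 0.0256 = 0.0328.
P(E | S) = 0.0328 / 0.17 = 0.192941…

0.1929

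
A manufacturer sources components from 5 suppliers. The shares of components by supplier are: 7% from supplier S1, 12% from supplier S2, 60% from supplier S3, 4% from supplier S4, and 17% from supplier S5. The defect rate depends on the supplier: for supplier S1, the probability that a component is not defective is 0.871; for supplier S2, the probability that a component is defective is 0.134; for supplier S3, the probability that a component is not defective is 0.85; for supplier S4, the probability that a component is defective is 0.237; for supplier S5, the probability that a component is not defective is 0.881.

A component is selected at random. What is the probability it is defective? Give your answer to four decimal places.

P(D|S1) = 1 − 0.871 = 0.129.
P(D|S3) = 1 − 0.85 = 0.15.
P(D|S5) = 1 − 0.881 = 0.119.
P(D) = P(D|S1)·P(S1) + P(D|S2)·P(S2) + P(D|S3)·P(S3) + P(D|S4)·P(S4) + P(D|S5)·P(S5)
      = 0.129·0.07 + 0.134·0.12 + 0.15·0.6 + 0.237·0.04 + 0.119·0.17
      = 0.00903 + 0.01608 + 0.09 + 0.00948 + 0.02023 = 0.14482

0.1448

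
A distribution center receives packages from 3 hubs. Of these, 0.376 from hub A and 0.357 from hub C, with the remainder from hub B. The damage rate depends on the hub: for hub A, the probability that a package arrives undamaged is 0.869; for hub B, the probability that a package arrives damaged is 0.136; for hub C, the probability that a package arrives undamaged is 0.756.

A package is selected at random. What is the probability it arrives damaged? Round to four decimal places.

P(B) = 1 − (0.376 + 0.357) = 0.267.
P(D|A) = 1 − 0.869 = 0.131.
P(D|C) = 1 − 0.756 = 0.244.
Summing over the partition,
P(D) = P(D|A)·P(A) + P(D|B)·P(B) + P(D|C)·P(C)
      = 0.131·0.376 + 0.136·0.267 + 0.244·0.357
      = 0.049256 + 0.036312 + 0.087108 = 0.172676

0.1727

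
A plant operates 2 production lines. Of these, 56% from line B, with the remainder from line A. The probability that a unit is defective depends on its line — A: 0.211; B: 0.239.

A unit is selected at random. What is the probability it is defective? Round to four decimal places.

P(A) = 1 − (0.56) = 0.44.
By the law of total probability,
P(D) = P(D|A)·P(A) + P(D|B)·P(B)
      = 0.211·0.44 + 0.239·0.56
      = 0.09284 + 0.13384 = 0.22668

0.2267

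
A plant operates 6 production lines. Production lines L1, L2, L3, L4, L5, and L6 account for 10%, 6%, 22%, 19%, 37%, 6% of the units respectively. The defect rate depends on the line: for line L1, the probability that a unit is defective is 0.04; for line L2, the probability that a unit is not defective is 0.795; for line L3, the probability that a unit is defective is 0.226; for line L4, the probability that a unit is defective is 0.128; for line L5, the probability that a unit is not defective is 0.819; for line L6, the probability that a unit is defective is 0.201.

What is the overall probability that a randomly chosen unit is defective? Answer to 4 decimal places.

P(D) ≈ 0.1694

P(D|L2) = 1 − 0.795 = 0.205.
P(D|L5) = 1 − 0.819 = 0.181.
P(D) = P(D|L1)·P(L1) + P(D|L2)·P(L2) + P(D|L3)·P(L3) + P(D|L4)·P(L4) + P(D|L5)·P(L5) + P(D|L6)·P(L6)
      = 0.04·0.1 + 0.205·0.06 + 0.226·0.22 + 0.128·0.19 + 0.181·0.37 + 0.201·0.06
      = 0.004 + 0.0123 + 0.04972 + 0.02432 + 0.06697 + 0.01206 = 0.16937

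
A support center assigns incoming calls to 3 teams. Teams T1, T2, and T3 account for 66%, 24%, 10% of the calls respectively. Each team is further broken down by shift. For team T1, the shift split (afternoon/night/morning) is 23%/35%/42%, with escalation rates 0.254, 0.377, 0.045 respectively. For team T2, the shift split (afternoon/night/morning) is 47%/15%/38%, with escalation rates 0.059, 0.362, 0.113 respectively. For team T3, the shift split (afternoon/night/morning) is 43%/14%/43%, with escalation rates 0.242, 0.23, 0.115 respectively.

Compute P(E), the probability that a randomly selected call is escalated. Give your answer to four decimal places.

P(E|T1) = 0.23·0.254 + 0.35·0.377 + 0.42·0.045 = 0.05842 + 0.13195 + 0.0189 = 0.20927
P(E|T2) = 0.47·0.059 + 0.15·0.362 + 0.38·0.113 = 0.02773 + 0.0543 + 0.04294 = 0.12497
P(E|T3) = 0.43·0.242 + 0.14·0.23 + 0.43·0.115 = 0.10406 + 0.0322 + 0.04945 = 0.18571
By total probability over the outer partition,
P(E) = 0.66·0.20927 + 0.24·0.12497 + 0.1·0.18571
      = 0.1381182 + 0.0299928 + 0.018571 = 0.186682

0.1867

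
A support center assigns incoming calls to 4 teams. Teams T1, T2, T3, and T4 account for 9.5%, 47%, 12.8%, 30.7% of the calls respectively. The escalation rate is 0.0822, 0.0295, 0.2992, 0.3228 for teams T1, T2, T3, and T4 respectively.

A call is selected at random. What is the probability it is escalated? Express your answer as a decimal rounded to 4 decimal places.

Summing over the partition,
P(E) = P(E|T1)·P(T1) + P(E|T2)·P(T2) + P(E|T3)·P(T3) + P(E|T4)·P(T4)
      = 0.0822·0.095 + 0.0295·0.47 + 0.2992·0.128 + 0.3228·0.307
      = 0.007809 + 0.013865 + 0.0382976 + 0.0990996 = 0.1590712

P(E) ≈ 0.1591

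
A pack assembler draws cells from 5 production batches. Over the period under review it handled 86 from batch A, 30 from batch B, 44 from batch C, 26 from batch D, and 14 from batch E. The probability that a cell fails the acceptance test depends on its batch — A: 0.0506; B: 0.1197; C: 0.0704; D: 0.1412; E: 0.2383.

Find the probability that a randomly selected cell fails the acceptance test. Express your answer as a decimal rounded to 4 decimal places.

Total: 86 + 30 + 44 + 26 + 14 = 200.
P(A) = 86/200 = 0.43. P(B) = 30/200 = 0.15. P(C) = 44/200 = 0.22. P(D) = 26/200 = 0.13. P(E) = 14/200 = 0.07.
P(F) = P(F|A)·P(A) + P(F|B)·P(B) + P(F|C)·P(C) + P(F|D)·P(D) + P(F|E)·P(E)
      = 0.0506·0.43 + 0.1197·0.15 + 0.0704·0.22 + 0.1412·0.13 + 0.2383·0.07
      = 0.021758 + 0.017955 + 0.015488 + 0.018356 + 0.016681 = 0.090238

P(F) ≈ 0.0902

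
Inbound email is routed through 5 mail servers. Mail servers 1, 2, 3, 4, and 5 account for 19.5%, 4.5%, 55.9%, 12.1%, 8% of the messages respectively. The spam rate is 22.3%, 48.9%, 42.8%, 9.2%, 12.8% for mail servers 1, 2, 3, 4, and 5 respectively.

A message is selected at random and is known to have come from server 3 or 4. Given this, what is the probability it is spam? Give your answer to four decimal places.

Let J = {3, 4}.
P(J) = 0.559 + 0.121 = 0.68.
P(S ∩ J) = 0.428·0.559 + 0.092·0.121 = 0.239252 + 0.011132 = 0.250384.
P(S | J) = 0.250384 / 0.68 = 0.368212…

P(S|J) ≈ 0.3682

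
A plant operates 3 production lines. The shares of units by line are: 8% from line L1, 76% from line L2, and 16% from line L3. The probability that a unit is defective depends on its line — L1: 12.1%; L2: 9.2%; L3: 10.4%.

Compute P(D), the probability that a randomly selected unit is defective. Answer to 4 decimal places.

0.0962

P(D) = P(D|L1)·P(L1) + P(D|L2)·P(L2) + P(D|L3)·P(L3)
      = 0.121·0.08 + 0.092·0.76 + 0.104·0.16
      = 0.00968 + 0.06992 + 0.01664 = 0.09624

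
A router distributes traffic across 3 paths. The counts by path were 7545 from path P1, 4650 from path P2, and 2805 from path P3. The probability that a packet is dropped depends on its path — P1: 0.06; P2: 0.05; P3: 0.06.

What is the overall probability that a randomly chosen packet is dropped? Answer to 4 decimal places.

Total: 7545 + 4650 + 2805 = 15000.
P(P1) = 7545/15000 = 0.503. P(P2) = 4650/15000 = 0.31. P(P3) = 2805/15000 = 0.187.
By the law of total probability,
P(L) = P(L|P1)·P(P1) + P(L|P2)·P(P2) + P(L|P3)·P(P3)
      = 0.06·0.503 + 0.05·0.31 + 0.06·0.187
      = 0.03018 + 0.0155 + 0.01122 = 0.0569

P(L) ≈ 0.0569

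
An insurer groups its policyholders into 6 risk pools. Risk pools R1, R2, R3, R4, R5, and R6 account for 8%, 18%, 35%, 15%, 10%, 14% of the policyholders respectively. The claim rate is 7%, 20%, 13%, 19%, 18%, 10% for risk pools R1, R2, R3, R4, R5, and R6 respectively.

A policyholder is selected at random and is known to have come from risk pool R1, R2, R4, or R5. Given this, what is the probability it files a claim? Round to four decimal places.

Let S = {R1, R2, R4, R5}.
P(S) = 0.08 + 0.18 + 0.15 + 0.1 = 0.51.
P(C ∩ S) = 0.07·0.08 + 0.2·0.18 + 0.19·0.15 + 0.18·0.1 = 0.0056 + 0.036 + 0.0285 + 0.018 = 0.0881.
P(C | S) = 0.0881 / 0.51 = 0.172745…

P(C|S) ≈ 0.1727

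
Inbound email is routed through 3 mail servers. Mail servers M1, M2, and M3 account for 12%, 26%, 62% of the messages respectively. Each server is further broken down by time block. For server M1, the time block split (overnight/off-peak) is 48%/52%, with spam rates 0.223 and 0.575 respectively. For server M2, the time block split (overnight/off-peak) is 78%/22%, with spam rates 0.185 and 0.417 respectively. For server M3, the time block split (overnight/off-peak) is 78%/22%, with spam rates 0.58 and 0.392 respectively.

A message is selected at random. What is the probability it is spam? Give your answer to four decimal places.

P(S|M1) = 0.48·0.223 + 0.52·0.575 = 0.10704 + 0.299 = 0.40604
P(S|M2) = 0.78·0.185 + 0.22·0.417 = 0.1443 + 0.09174 = 0.23604
P(S|M3) = 0.78·0.58 + 0.22·0.392 = 0.4524 + 0.08624 = 0.53864
By total probability over the outer partition,
P(S) = 0.12·0.40604 + 0.26·0.23604 + 0.62·0.53864
      = 0.0487248 + 0.0613704 + 0.3339568 = 0.444052

0.4441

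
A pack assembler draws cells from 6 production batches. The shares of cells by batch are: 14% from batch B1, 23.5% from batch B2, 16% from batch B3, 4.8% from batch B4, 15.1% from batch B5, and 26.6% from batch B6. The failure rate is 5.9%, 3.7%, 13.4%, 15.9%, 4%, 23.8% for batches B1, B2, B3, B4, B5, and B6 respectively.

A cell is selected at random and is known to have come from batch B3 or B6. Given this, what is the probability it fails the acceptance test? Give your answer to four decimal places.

0.1989

Let S = {B3, B6}.
P(S) = 0.16 + 0.266 = 0.426.
P(F ∩ S) = 0.134·0.16 + 0.238·0.266 = 0.02144 + 0.063308 = 0.084748.
P(F | S) = 0.084748 / 0.426 = 0.198939…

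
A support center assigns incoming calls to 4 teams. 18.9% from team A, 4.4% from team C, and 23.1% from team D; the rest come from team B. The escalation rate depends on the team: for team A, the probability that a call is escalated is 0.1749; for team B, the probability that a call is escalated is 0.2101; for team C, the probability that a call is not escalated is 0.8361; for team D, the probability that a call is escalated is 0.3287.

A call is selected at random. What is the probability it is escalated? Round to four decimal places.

P(E) ≈ 0.2288

P(B) = 1 − (0.189 + 0.044 + 0.231) = 0.536.
P(E|C) = 1 − 0.8361 = 0.1639.
P(E) = P(E|A)·P(A) + P(E|B)·P(B) + P(E|C)·P(C) + P(E|D)·P(D)
      = 0.1749·0.189 + 0.2101·0.536 + 0.1639·0.044 + 0.3287·0.231
      = 0.0330561 + 0.1126136 + 0.0072116 + 0.0759297 = 0.228811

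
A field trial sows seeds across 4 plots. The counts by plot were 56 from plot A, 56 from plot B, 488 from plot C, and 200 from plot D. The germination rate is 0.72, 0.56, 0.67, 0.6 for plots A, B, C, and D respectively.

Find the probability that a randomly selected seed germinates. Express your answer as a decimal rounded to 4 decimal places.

P(G) ≈ 0.6483

Total: 56 + 56 + 488 + 200 = 800.
P(A) = 56/800 = 0.07. P(B) = 56/800 = 0.07. P(C) = 488/800 = 0.61. P(D) = 200/800 = 0.25.
Summing over the partition,
P(G) = P(G|A)·P(A) + P(G|B)·P(B) + P(G|C)·P(C) + P(G|D)·P(D)
      = 0.72·0.07 + 0.56·0.07 + 0.67·0.61 + 0.6·0.25
      = 0.0504 + 0.0392 + 0.4087 + 0.15 = 0.6483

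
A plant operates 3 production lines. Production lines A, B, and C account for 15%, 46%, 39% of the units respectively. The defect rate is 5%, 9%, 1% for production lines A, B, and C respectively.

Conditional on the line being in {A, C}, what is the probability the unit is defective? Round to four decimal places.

0.0211

Let S = {A, C}.
P(S) = 0.15 + 0.39 = 0.54.
P(D ∩ S) = 0.05·0.15 + 0.01·0.39 = 0.0075 + 0.0039 = 0.0114.
P(D | S) = 0.0114 / 0.54 = 0.021111…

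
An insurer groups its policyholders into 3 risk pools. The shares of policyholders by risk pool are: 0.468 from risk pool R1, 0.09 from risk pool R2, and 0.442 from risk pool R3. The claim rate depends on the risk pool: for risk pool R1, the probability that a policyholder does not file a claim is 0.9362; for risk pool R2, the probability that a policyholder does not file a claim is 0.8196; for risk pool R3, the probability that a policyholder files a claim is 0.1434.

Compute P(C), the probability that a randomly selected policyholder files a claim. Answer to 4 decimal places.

P(C|R1) = 1 − 0.9362 = 0.0638.
P(C|R2) = 1 − 0.8196 = 0.1804.
Using total probability over the partition,
P(C) = P(C|R1)·P(R1) + P(C|R2)·P(R2) + P(C|R3)·P(R3)
      = 0.0638·0.468 + 0.1804·0.09 + 0.1434·0.442
      = 0.0298584 + 0.016236 + 0.0633828 = 0.1094772

0.1095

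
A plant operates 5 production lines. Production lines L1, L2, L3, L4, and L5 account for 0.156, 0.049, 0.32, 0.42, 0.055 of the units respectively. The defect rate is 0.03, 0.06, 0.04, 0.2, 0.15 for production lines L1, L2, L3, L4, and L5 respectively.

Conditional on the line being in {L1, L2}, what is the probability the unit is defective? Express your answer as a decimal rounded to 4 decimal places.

Let S = {L1, L2}.
P(S) = 0.156 + 0.049 = 0.205.
P(D ∩ S) = 0.03·0.156 + 0.06·0.049 = 0.00468 + 0.00294 = 0.00762.
P(D | S) = 0.00762 / 0.205 = 0.037171…

0.0372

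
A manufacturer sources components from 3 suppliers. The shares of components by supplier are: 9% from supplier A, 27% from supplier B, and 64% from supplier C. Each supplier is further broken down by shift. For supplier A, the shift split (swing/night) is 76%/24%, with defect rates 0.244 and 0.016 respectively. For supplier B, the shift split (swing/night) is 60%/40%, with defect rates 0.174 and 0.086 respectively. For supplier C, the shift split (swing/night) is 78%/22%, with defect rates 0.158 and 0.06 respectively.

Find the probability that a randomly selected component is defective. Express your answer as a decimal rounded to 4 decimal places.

0.1418

P(D|A) = 0.76·0.244 + 0.24·0.016 = 0.18544 + 0.00384 = 0.18928
P(D|B) = 0.6·0.174 + 0.4·0.086 = 0.1044 + 0.0344 = 0.1388
P(D|C) = 0.78·0.158 + 0.22·0.06 = 0.12324 + 0.0132 = 0.13644
By total probability over the outer partition,
P(D) = 0.09·0.18928 + 0.27·0.1388 + 0.64·0.13644
      = 0.0170352 + 0.037476 + 0.0873216 = 0.1418328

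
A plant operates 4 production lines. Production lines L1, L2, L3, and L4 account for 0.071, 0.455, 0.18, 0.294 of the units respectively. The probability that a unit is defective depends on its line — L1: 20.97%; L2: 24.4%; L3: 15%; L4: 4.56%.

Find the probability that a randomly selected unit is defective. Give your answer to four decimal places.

Using total probability over the partition,
P(D) = P(D|L1)·P(L1) + P(D|L2)·P(L2) + P(D|L3)·P(L3) + P(D|L4)·P(L4)
      = 0.2097·0.071 + 0.244·0.455 + 0.15·0.18 + 0.0456·0.294
      = 0.0148887 + 0.11102 + 0.027 + 0.0134064 = 0.1663151

P(D) ≈ 0.1663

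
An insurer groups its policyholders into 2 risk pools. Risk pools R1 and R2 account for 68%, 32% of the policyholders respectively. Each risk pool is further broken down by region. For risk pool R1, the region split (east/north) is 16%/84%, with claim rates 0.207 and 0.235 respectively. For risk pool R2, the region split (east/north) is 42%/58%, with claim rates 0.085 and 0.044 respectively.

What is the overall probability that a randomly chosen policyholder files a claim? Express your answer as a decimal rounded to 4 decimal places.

P(C|R1) = 0.16·0.207 + 0.84·0.235 = 0.03312 + 0.1974 = 0.23052
P(C|R2) = 0.42·0.085 + 0.58·0.044 = 0.0357 + 0.02552 = 0.06122
By total probability over the outer partition,
P(C) = 0.68·0.23052 + 0.32·0.06122
      = 0.1567536 + 0.0195904 = 0.176344

P(C) ≈ 0.1763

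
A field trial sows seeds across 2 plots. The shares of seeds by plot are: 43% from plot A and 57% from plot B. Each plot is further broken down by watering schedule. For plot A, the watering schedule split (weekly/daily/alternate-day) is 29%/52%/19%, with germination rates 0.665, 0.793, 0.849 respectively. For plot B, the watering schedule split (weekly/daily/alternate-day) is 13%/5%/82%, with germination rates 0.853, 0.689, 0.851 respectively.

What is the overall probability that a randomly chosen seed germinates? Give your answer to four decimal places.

0.8102

P(G|A) = 0.29·0.665 + 0.52·0.793 + 0.19·0.849 = 0.19285 + 0.41236 + 0.16131 = 0.76652
P(G|B) = 0.13·0.853 + 0.05·0.689 + 0.82·0.851 = 0.11089 + 0.03445 + 0.69782 = 0.84316
Then overall,
P(G) = 0.43·0.76652 + 0.57·0.84316
      = 0.3296036 + 0.4806012 = 0.8102048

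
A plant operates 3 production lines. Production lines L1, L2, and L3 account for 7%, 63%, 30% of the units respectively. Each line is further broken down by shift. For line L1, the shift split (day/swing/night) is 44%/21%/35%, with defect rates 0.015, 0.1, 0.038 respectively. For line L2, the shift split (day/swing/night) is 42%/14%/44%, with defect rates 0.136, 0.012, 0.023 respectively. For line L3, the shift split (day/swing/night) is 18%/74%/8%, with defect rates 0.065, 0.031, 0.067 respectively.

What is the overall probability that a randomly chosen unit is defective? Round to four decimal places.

P(D|L1) = 0.44·0.015 + 0.21·0.1 + 0.35·0.038 = 0.0066 + 0.021 + 0.0133 = 0.0409
P(D|L2) = 0.42·0.136 + 0.14·0.012 + 0.44·0.023 = 0.05712 + 0.00168 + 0.01012 = 0.06892
P(D|L3) = 0.18·0.065 + 0.74·0.031 + 0.08·0.067 = 0.0117 + 0.02294 + 0.00536 = 0.04
Then overall,
P(D) = 0.07·0.0409 + 0.63·0.06892 + 0.3·0.04
      = 0.002863 + 0.0434196 + 0.012 = 0.0582826

0.0583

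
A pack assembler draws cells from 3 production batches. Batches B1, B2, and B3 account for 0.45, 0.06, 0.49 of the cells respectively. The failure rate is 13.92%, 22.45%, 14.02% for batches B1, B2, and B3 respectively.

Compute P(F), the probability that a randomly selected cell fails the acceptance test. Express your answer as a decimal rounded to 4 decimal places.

P(F) = P(F|B1)·P(B1) + P(F|B2)·P(B2) + P(F|B3)·P(B3)
      = 0.1392·0.45 + 0.2245·0.06 + 0.1402·0.49
      = 0.06264 + 0.01347 + 0.068698 = 0.144808

0.1448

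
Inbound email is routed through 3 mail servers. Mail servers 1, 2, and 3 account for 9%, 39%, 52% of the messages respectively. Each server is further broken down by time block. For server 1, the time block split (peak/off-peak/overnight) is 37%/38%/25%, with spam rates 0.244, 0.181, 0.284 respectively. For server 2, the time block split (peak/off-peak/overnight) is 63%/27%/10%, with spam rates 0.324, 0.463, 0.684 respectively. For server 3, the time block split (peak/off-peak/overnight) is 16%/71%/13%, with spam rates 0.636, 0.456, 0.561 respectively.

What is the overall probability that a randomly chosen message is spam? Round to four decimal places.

P(S|1) = 0.37·0.244 + 0.38·0.181 + 0.25·0.284 = 0.09028 + 0.06878 + 0.071 = 0.23006
P(S|2) = 0.63·0.324 + 0.27·0.463 + 0.1·0.684 = 0.20412 + 0.12501 + 0.0684 = 0.39753
P(S|3) = 0.16·0.636 + 0.71·0.456 + 0.13·0.561 = 0.10176 + 0.32376 + 0.07293 = 0.49845
Then overall,
P(S) = 0.09·0.23006 + 0.39·0.39753 + 0.52·0.49845
      = 0.0207054 + 0.1550367 + 0.259194 = 0.4349361

0.4349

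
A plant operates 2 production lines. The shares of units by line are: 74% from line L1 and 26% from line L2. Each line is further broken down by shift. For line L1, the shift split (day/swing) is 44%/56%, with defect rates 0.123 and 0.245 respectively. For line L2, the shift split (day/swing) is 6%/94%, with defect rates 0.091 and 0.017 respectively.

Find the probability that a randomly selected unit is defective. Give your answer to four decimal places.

P(D|L1) = 0.44·0.123 + 0.56·0.245 = 0.05412 + 0.1372 = 0.19132
P(D|L2) = 0.06·0.091 + 0.94·0.017 = 0.00546 + 0.01598 = 0.02144
By total probability over the outer partition,
P(D) = 0.74·0.19132 + 0.26·0.02144
      = 0.1415768 + 0.0055744 = 0.1471512

0.1472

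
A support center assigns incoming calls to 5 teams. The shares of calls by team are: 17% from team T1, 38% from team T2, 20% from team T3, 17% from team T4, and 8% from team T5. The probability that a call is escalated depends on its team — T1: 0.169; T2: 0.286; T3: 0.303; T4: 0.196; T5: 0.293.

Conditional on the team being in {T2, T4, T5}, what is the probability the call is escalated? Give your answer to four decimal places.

Let S = {T2, T4, T5}.
P(S) = 0.38 + 0.17 + 0.08 = 0.63.
P(E ∩ S) = 0.286·0.38 + 0.196·0.17 + 0.293·0.08 = 0.10868 + 0.03332 + 0.02344 = 0.16544.
P(E | S) = 0.16544 / 0.63 = 0.262603…

0.2626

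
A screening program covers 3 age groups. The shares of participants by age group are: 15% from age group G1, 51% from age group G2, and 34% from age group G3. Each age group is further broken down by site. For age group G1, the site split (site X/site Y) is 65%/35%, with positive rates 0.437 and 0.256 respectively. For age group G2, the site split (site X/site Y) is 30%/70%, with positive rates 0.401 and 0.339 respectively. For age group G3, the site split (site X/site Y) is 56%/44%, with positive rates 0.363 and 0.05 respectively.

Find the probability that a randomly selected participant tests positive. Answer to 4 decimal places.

P(T|G1) = 0.65·0.437 + 0.35·0.256 = 0.28405 + 0.0896 = 0.37365
P(T|G2) = 0.3·0.401 + 0.7·0.339 = 0.1203 + 0.2373 = 0.3576
P(T|G3) = 0.56·0.363 + 0.44·0.05 = 0.20328 + 0.022 = 0.22528
Then overall,
P(T) = 0.15·0.37365 + 0.51·0.3576 + 0.34·0.22528
      = 0.0560475 + 0.182376 + 0.0765952 = 0.3150187

0.3150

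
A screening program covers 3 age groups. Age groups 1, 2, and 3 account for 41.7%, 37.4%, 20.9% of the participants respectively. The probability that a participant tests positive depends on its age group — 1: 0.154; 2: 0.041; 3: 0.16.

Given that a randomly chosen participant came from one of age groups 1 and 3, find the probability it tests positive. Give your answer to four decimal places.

Let S = {1, 3}.
P(S) = 0.417 + 0.209 = 0.626.
P(T ∩ S) = 0.154·0.417 + 0.16·0.209 = 0.064218 + 0.03344 = 0.097658.
P(T | S) = 0.097658 / 0.626 = 0.156003…

0.1560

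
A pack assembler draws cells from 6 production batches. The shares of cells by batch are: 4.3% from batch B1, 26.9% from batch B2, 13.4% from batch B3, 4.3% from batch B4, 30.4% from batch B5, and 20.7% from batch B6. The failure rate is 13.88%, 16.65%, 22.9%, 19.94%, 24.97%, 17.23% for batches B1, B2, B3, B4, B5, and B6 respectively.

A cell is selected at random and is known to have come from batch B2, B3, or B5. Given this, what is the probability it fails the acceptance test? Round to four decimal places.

0.2141

Let S = {B2, B3, B5}.
P(S) = 0.269 + 0.134 + 0.304 = 0.707.
P(F ∩ S) = 0.1665·0.269 + 0.229·0.134 + 0.2497·0.304 = 0.0447885 + 0.030686 + 0.0759088 = 0.1513833.
P(F | S) = 0.1513833 / 0.707 = 0.214121…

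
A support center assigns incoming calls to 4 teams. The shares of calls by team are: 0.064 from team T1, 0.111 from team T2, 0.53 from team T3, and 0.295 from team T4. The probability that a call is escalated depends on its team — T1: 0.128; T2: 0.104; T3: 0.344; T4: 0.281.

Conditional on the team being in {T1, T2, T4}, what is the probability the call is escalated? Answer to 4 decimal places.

0.2184

Let S = {T1, T2, T4}.
P(S) = 0.064 + 0.111 + 0.295 = 0.47.
P(E ∩ S) = 0.128·0.064 + 0.104·0.111 + 0.281·0.295 = 0.008192 + 0.011544 + 0.082895 = 0.102631.
P(E | S) = 0.102631 / 0.47 = 0.218364…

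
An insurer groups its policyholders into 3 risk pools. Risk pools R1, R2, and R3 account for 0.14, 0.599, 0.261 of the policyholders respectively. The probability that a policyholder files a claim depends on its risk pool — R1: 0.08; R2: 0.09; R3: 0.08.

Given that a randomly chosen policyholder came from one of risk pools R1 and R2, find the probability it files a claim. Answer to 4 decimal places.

0.0881

Let S = {R1, R2}.
P(S) = 0.14 + 0.599 = 0.739.
P(C ∩ S) = 0.08·0.14 + 0.09·0.599 = 0.0112 + 0.05391 = 0.06511.
P(C | S) = 0.06511 / 0.739 = 0.088106…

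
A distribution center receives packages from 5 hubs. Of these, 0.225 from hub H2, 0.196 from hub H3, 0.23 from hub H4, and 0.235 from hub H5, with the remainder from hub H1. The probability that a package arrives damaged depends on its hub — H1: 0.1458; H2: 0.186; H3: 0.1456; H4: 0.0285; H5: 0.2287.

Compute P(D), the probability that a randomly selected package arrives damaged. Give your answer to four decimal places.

P(H1) = 1 − (0.225 + 0.196 + 0.23 + 0.235) = 0.114.
Summing over the partition,
P(D) = P(D|H1)·P(H1) + P(D|H2)·P(H2) + P(D|H3)·P(H3) + P(D|H4)·P(H4) + P(D|H5)·P(H5)
      = 0.1458·0.114 + 0.186·0.225 + 0.1456·0.196 + 0.0285·0.23 + 0.2287·0.235
      = 0.0166212 + 0.04185 + 0.0285376 + 0.006555 + 0.0537445 = 0.1473083

P(D) ≈ 0.1473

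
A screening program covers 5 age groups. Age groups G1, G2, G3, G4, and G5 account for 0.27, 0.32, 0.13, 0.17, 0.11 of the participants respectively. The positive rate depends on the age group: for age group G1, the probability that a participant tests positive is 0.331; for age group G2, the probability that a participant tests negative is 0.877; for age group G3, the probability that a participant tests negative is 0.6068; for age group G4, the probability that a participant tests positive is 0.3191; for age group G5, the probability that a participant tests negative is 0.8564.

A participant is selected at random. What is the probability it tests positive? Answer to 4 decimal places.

0.2499

P(T|G2) = 1 − 0.877 = 0.123.
P(T|G3) = 1 − 0.6068 = 0.3932.
P(T|G5) = 1 − 0.8564 = 0.1436.
P(T) = P(T|G1)·P(G1) + P(T|G2)·P(G2) + P(T|G3)·P(G3) + P(T|G4)·P(G4) + P(T|G5)·P(G5)
      = 0.331·0.27 + 0.123·0.32 + 0.3932·0.13 + 0.3191·0.17 + 0.1436·0.11
      = 0.08937 + 0.03936 + 0.051116 + 0.054247 + 0.015796 = 0.249889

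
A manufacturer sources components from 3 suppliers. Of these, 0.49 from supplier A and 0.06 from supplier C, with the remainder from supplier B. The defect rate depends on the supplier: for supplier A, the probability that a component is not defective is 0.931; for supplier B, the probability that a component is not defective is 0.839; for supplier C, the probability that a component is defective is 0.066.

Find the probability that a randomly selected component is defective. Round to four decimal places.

0.1102

P(B) = 1 − (0.49 + 0.06) = 0.45.
P(D|A) = 1 − 0.931 = 0.069.
P(D|B) = 1 − 0.839 = 0.161.
P(D) = P(D|A)·P(A) + P(D|B)·P(B) + P(D|C)·P(C)
      = 0.069·0.49 + 0.161·0.45 + 0.066·0.06
      = 0.03381 + 0.07245 + 0.00396 = 0.11022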